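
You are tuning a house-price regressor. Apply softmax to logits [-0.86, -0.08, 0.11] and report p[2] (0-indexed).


Exponentials: e^-0.86=0.4232, e^-0.08=0.9231, e^0.11=1.1163
Sum = 2.4626
Softmax = [0.1718, 0.3749, 0.4533]
p[2] = 1.1163/2.4626 = 0.4533

0.4533


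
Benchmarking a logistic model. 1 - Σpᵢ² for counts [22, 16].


Probabilities: [22/38, 16/38] ≈ [0.5789, 0.4211]
Σpᵢ² = (484 + 256)/38² = 740/1444
Gini = 1 - Σpᵢ² = 1 - 740/1444 = 0.4875

0.4875


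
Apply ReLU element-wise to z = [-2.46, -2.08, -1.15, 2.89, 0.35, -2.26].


ReLU(-2.46) = max(0, -2.46) = 0.0
ReLU(-2.08) = max(0, -2.08) = 0.0
ReLU(-1.15) = max(0, -1.15) = 0.0
ReLU(2.89) = max(0, 2.89) = 2.89
ReLU(0.35) = max(0, 0.35) = 0.35
ReLU(-2.26) = max(0, -2.26) = 0.0
result = [0.0, 0.0, 0.0, 2.89, 0.35, 0.0]

[0.0, 0.0, 0.0, 2.89, 0.35, 0.0]


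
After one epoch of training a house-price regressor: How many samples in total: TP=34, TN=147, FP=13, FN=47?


Total = TP + TN + FP + FN
= 34 + 147 + 13 + 47
= 241
(Predicted positive: 47, predicted negative: 194)

241


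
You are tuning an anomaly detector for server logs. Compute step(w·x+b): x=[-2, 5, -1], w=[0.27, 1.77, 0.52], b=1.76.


z = (-2)·(0.27) + (5)·(1.77) + (-1)·(0.52) + 1.76
  = 9.55
step(z) = 1 (z≥0)

1


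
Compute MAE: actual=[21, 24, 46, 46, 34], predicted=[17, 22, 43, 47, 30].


Absolute errors: |21-17|=4, |24-22|=2, |46-43|=3, |46-47|=1, |34-30|=4
Sum = 14
MAE = 14/5 = 14/5

14/5


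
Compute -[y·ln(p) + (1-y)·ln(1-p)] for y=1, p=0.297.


BCE = -[y·ln(p) + (1-y)·ln(1-p)]
= -1·ln(0.297) - 0
= -ln(0.297) = 1.214

1.214


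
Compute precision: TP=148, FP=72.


Precision = TP/(TP+FP)
= 148/(148+72)
= 148/220 = 67.27%

67.27%


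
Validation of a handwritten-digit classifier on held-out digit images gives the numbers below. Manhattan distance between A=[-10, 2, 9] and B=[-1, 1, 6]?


d = |-10+ 1| + |2-1| + |9-6|
  = 9 + 1 + 3
  = 13

13


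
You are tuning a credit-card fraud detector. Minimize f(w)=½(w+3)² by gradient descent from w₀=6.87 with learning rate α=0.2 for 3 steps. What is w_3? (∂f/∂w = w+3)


step 1: grad = 6.87+3 = 9.87; w = 6.87 - 0.2·(9.87) = 4.896
step 2: grad = 4.896+3 = 7.896; w = 4.896 - 0.2·(7.896) = 3.3168
step 3: grad = 3.3168+3 = 6.3168; w = 3.3168 - 0.2·(6.3168) = 2.05344

2.05344


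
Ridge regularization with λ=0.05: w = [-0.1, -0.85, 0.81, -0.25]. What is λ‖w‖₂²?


‖w‖₂² = (-0.1)² + (-0.85)² + (0.81)² + (-0.25)²
     = 0.01 + 0.7225 + 0.6561 + 0.0625
     = 1.4511
λ·‖w‖₂² = 0.05·1.4511 = 0.072555

0.072555


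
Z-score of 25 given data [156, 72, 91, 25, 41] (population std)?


μ = 77, σ = 45.7428
z = (25 - 77)/45.7428 = -1.1368

-1.1368


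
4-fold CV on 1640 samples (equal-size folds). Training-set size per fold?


Fold size = 1640/4 = 410
Training per fold = 1640 - 410 = 1230

1230


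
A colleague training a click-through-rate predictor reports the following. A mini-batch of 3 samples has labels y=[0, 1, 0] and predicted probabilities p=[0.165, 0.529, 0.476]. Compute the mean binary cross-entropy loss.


L[0] = -ln(1-0.165) = -ln(0.835) = 0.1803
L[1] = -ln(0.529) = 0.6368
L[2] = -ln(1-0.476) = -ln(0.524) = 0.6463
mean = (0.1803 + 0.6368 + 0.6463)/3 = 0.4878

0.4878


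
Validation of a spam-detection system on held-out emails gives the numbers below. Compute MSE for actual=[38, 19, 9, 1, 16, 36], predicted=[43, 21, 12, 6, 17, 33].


Squared errors: (38-43)²=25, (19-21)²=4, (9-12)²=9, (1-6)²=25, (16-17)²=1, (36-33)²=9
Sum = 73
MSE = 73/6 = 73/6

73/6


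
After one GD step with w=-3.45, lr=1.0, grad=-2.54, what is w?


w_new = w - α·∇
= -3.45 - 1.0·-2.54
= -3.45 + 2.54
= -0.91

-0.91


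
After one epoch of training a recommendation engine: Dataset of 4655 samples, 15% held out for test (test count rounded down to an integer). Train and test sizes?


Test = ⌊4655·15/100⌋ = 698
Train = 4655 - 698 = 3957

Train: 3957, Test: 698


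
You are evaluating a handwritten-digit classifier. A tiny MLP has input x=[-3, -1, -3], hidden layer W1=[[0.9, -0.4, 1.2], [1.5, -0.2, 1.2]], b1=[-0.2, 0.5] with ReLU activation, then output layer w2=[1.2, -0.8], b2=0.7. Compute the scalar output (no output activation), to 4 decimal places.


z1[0] = (0.9)·(-3) + (-0.4)·(-1) + (1.2)·(-3) - 0.2 = -6.1
z1[1] = (1.5)·(-3) + (-0.2)·(-1) + (1.2)·(-3) + 0.5 = -7.4
h = ReLU(z1) = [0.0, 0.0]
output = (1.2)·(0.0) + (-0.8)·(0.0) + 0.7 = 0.7

0.7


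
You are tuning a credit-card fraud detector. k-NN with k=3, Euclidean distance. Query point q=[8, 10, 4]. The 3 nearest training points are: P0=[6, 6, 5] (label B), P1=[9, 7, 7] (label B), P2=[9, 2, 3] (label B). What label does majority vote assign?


d(q,P0) = 4.5826  (label B)
d(q,P1) = 4.3589  (label B)
d(q,P2) = 8.124  (label B)
Votes: A=0, B=3
Majority → B

B


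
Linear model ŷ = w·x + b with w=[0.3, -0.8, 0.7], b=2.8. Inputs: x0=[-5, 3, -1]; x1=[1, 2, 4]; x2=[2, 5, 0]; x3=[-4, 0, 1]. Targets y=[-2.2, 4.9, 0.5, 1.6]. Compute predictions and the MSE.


ŷ0 = (0.3)·(-5) + (-0.8)·(3) + (0.7)·(-1) + 2.8 = -1.8
ŷ1 = (0.3)·(1) + (-0.8)·(2) + (0.7)·(4) + 2.8 = 4.3
ŷ2 = (0.3)·(2) + (-0.8)·(5) + (0.7)·(0) + 2.8 = -0.6
ŷ3 = (0.3)·(-4) + (-0.8)·(0) + (0.7)·(1) + 2.8 = 2.3
errors² = [0.16, 0.36, 1.21, 0.49]
MSE = 2.2200/4 = 0.555

0.555


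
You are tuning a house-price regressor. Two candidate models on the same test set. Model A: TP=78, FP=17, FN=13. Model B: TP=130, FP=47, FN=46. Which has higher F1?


Model A: P=78/95=0.8211, R=78/91=0.8571, F1=2PR/(P+R)=2TP/(2TP+FP+FN)=156/186=0.8387
Model B: P=130/177=0.7345, R=130/176=0.7386, F1=2PR/(P+R)=2TP/(2TP+FP+FN)=260/353=0.7365
0.8387 > 0.7365 → Model A

Model A


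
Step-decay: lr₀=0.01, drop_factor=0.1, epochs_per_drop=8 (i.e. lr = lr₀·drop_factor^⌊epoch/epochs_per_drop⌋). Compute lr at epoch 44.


n_drops = ⌊44/8⌋ = 5
lr = 0.01·0.1^5 = 0.01·0.00001 = 0.0000001

0.0000001


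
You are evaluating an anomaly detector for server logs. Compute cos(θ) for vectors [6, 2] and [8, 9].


A·B = 6·8 + 2·9 = 66
‖A‖ = √40 = 6.3246, ‖B‖ = √145 = 12.0416
cos = 66/(√40·√145) = 66/√5800 = 0.8666

0.8666


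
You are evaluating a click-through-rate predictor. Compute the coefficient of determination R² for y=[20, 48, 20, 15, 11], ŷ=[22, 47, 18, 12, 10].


ȳ = 22.8
SS_res = Σ(y-ŷ)² = 19
SS_tot = Σ(y-ȳ)² = 850.8
R² = 1 - SS_res/SS_tot = 1 - 0.0223 = 0.9777

0.9777


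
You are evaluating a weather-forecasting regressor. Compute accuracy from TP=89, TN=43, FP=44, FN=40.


Accuracy = (TP+TN)/(TP+TN+FP+FN)
= (89+43)/(216)
= 132/216 = 61.11%

61.11%


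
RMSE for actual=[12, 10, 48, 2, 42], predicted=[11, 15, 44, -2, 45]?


MSE = 67/5 = 13.4
RMSE = √(67/5) = 3.6606

3.6606


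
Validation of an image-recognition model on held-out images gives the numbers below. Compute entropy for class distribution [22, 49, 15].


Probabilities: [22/86, 49/86, 15/86] ≈ [0.2558, 0.5698, 0.1744]
H = -((22/86)·log₂(22/86) + (49/86)·log₂(49/86) + (15/86)·log₂(15/86))
  = 1.405 bits

1.405 bits


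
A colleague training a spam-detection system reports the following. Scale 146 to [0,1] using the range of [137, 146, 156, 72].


min=72, max=156
(146-72)/(156-72) = 74/84 = 0.881

0.881


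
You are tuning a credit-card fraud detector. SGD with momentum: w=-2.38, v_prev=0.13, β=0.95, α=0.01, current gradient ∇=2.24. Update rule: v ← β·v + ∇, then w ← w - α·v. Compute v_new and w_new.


v_new = 0.95·0.13 + 2.24 = 0.1235 + 2.24 = 2.3635
w_new = -2.38 - 0.01·2.3635 = -2.38 - 0.023635 = -2.403635

v_new=2.3635, w_new=-2.403635


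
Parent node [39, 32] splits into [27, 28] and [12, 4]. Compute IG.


Parent = [39, 32], H_parent = 0.993
H_left = 0.9998 (n=55), H_right = 0.8113 (n=16)
H_children = (55/71)·0.9998 + (16/71)·0.8113 = 0.9573
IG = 0.993 - 0.9573 = 0.0357

0.0357


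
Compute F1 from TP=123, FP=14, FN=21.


Precision = 123/137 = 0.8978
Recall = 123/144 = 0.8542
F1 = 2·P·R/(P+R) = 2·TP/(2·TP+FP+FN) = 246/(246+14+21) = 246/281 = 0.8754

0.8754


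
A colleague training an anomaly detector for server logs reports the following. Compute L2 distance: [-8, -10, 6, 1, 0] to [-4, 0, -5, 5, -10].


d = √((-8+ 4)² + (-10-0)² + (6+ 5)² + (1-5)² + (0+ 10)²)
  = √(16 + 100 + 121 + 16 + 100)
  = √353 = 18.7883

18.7883


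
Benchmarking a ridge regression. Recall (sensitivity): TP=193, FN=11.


Recall = TP/(TP+FN)
= 193/(193+11)
= 193/204 = 94.61%

94.61%


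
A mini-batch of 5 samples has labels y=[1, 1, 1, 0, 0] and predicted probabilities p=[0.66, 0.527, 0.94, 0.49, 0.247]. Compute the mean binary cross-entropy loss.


L[0] = -ln(0.66) = 0.4155
L[1] = -ln(0.527) = 0.6406
L[2] = -ln(0.94) = 0.0619
L[3] = -ln(1-0.49) = -ln(0.51) = 0.6733
L[4] = -ln(1-0.247) = -ln(0.753) = 0.2837
mean = (0.4155 + 0.6406 + 0.0619 + 0.6733 + 0.2837)/5 = 0.415

0.415


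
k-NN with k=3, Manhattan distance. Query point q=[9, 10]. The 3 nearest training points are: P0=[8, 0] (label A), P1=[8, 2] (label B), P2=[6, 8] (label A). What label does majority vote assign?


d(q,P0) = 11  (label A)
d(q,P1) = 9  (label B)
d(q,P2) = 5  (label A)
Votes: A=2, B=1
Majority → A

A


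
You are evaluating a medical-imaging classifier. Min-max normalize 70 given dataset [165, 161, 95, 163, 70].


min=70, max=165
(70-70)/(165-70) = 0/95 = 0.0

0.0


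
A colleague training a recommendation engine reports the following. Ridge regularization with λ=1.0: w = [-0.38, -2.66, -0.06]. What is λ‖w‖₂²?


‖w‖₂² = (-0.38)² + (-2.66)² + (-0.06)²
     = 0.1444 + 7.0756 + 0.0036
     = 7.2236
λ·‖w‖₂² = 1.0·7.2236 = 7.2236

7.2236


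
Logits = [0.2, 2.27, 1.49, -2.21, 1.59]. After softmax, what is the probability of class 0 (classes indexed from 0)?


Exponentials: e^0.2=1.2214, e^2.27=9.6794, e^1.49=4.4371, e^-2.21=0.1097, e^1.59=4.9037
Sum = 20.3513
Softmax = [0.06, 0.4756, 0.218, 0.0054, 0.241]
p[0] = 1.2214/20.3513 = 0.06

0.06


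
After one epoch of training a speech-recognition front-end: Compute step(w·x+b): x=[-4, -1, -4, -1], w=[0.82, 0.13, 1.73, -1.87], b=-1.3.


z = (-4)·(0.82) + (-1)·(0.13) + (-4)·(1.73) + (-1)·(-1.87) - 1.3
  = -9.76
step(z) = 0 (z<0)

0


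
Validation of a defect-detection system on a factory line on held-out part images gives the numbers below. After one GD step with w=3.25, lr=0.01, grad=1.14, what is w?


w_new = w - α·∇
= 3.25 - 0.01·1.14
= 3.25 - 0.0114
= 3.2386

3.2386


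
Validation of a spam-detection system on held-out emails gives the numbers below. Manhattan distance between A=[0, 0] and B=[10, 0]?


d = |0-10| + |0-0|
  = 10 + 0
  = 10

10


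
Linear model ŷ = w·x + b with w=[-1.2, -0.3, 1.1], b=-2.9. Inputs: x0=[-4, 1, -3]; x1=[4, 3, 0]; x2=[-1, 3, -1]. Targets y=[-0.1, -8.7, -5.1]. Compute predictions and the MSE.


ŷ0 = (-1.2)·(-4) + (-0.3)·(1) + (1.1)·(-3) - 2.9 = -1.7
ŷ1 = (-1.2)·(4) + (-0.3)·(3) + (1.1)·(0) - 2.9 = -8.6
ŷ2 = (-1.2)·(-1) + (-0.3)·(3) + (1.1)·(-1) - 2.9 = -3.7
errors² = [2.56, 0.01, 1.96]
MSE = 4.5300/3 = 1.51

1.51


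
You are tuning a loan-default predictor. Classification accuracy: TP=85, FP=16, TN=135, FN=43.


Accuracy = (TP+TN)/(TP+TN+FP+FN)
= (85+135)/(279)
= 220/279 = 78.85%

78.85%


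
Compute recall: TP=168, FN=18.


Recall = TP/(TP+FN)
= 168/(168+18)
= 168/186 = 90.32%

90.32%


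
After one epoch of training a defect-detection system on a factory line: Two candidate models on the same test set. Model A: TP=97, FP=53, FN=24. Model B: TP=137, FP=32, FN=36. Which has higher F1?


Model A: P=97/150=0.6467, R=97/121=0.8017, F1=2PR/(P+R)=2TP/(2TP+FP+FN)=194/271=0.7159
Model B: P=137/169=0.8107, R=137/173=0.7919, F1=2PR/(P+R)=2TP/(2TP+FP+FN)=274/342=0.8012
0.7159 < 0.8012 → Model B

Model B


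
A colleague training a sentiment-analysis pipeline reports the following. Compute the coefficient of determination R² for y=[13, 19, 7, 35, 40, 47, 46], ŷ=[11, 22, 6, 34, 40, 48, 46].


ȳ = 29.5714
SS_res = Σ(y-ŷ)² = 16
SS_tot = Σ(y-ȳ)² = 1607.71
R² = 1 - SS_res/SS_tot = 1 - 0.01 = 0.99

0.99


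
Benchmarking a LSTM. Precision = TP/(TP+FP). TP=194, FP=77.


Precision = TP/(TP+FP)
= 194/(194+77)
= 194/271 = 71.59%

71.59%


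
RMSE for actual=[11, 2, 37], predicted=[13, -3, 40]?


MSE = 38/3 = 12.6667
RMSE = √(38/3) = 3.559

3.559


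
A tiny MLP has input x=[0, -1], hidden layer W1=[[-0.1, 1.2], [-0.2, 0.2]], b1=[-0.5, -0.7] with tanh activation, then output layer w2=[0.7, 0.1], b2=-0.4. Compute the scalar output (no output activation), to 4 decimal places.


z1[0] = (-0.1)·(0) + (1.2)·(-1) - 0.5 = -1.7
z1[1] = (-0.2)·(0) + (0.2)·(-1) - 0.7 = -0.9
h = tanh(z1) = [-0.9354, -0.7163]
output = (0.7)·(-0.9354) + (0.1)·(-0.7163) - 0.4 = -1.1264

-1.1264


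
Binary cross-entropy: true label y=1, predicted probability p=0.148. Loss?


BCE = -[y·ln(p) + (1-y)·ln(1-p)]
= -1·ln(0.148) - 0
= -ln(0.148) = 1.9105

1.9105


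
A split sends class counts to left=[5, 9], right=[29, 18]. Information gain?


Parent = [34, 27], H_parent = 0.9905
H_left = 0.9403 (n=14), H_right = 0.9601 (n=47)
H_children = (14/61)·0.9403 + (47/61)·0.9601 = 0.9556
IG = 0.9905 - 0.9556 = 0.0349

0.0349


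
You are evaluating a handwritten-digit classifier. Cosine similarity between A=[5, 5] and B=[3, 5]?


A·B = 5·3 + 5·5 = 40
‖A‖ = √50 = 7.0711, ‖B‖ = √34 = 5.831
cos = 40/(√50·√34) = 40/√1700 = 0.9701

0.9701


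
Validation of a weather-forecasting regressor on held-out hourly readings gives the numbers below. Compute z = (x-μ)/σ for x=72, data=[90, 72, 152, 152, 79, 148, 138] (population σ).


μ = 118.7143, σ = 33.8683
z = (72 - 118.7143)/33.8683 = -1.3793

-1.3793


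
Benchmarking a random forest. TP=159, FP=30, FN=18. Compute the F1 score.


Precision = 159/189 = 0.8413
Recall = 159/177 = 0.8983
F1 = 2·P·R/(P+R) = 2·TP/(2·TP+FP+FN) = 318/(318+30+18) = 318/366 = 0.8689

0.8689


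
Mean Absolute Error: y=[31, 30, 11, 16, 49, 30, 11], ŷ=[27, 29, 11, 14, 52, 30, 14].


Absolute errors: |31-27|=4, |30-29|=1, |11-11|=0, |16-14|=2, |49-52|=3, |30-30|=0, |11-14|=3
Sum = 13
MAE = 13/7 = 13/7

13/7


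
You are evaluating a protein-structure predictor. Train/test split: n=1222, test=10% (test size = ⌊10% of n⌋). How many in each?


Test = ⌊1222·10/100⌋ = 122
Train = 1222 - 122 = 1100

Train: 1100, Test: 122


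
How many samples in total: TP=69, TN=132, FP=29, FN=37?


Total = TP + TN + FP + FN
= 69 + 132 + 29 + 37
= 267
(Predicted positive: 98, predicted negative: 169)

267


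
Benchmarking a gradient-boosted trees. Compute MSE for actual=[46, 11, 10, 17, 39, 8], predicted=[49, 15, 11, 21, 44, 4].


Squared errors: (46-49)²=9, (11-15)²=16, (10-11)²=1, (17-21)²=16, (39-44)²=25, (8-4)²=16
Sum = 83
MSE = 83/6 = 83/6

83/6


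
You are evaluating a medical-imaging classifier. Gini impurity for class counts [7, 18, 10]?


Probabilities: [7/35, 18/35, 10/35] ≈ [0.2, 0.5143, 0.2857]
Σpᵢ² = (49 + 324 + 100)/35² = 473/1225
Gini = 1 - Σpᵢ² = 1 - 473/1225 = 0.6139

0.6139


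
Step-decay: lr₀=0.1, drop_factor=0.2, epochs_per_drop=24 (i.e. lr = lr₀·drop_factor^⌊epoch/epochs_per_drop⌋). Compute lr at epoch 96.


n_drops = ⌊96/24⌋ = 4
lr = 0.1·0.2^4 = 0.1·0.0016 = 0.00016

0.00016


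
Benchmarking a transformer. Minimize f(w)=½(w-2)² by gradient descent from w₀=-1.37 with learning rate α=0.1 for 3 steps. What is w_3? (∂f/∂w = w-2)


step 1: grad = -1.37-2 = -3.37; w = -1.37 - 0.1·(-3.37) = -1.033
step 2: grad = -1.033-2 = -3.033; w = -1.033 - 0.1·(-3.033) = -0.7297
step 3: grad = -0.7297-2 = -2.7297; w = -0.7297 - 0.1·(-2.7297) = -0.45673

-0.45673


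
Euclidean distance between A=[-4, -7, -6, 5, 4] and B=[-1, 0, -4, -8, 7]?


d = √((-4+ 1)² + (-7-0)² + (-6+ 4)² + (5+ 8)² + (4-7)²)
  = √(9 + 49 + 4 + 169 + 9)
  = √240 = 15.4919

15.4919


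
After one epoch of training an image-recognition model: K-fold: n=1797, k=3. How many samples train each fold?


Fold size = 1797/3 = 599
Training per fold = 1797 - 599 = 1198

1198


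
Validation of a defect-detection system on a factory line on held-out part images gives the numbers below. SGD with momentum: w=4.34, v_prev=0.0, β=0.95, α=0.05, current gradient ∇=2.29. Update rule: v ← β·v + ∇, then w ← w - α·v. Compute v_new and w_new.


v_new = 0.95·0.0 + 2.29 = 0 + 2.29 = 2.29
w_new = 4.34 - 0.05·2.29 = 4.34 - 0.1145 = 4.2255

v_new=2.29, w_new=4.2255


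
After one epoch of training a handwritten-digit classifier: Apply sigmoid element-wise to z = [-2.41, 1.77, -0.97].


σ(-2.41) = 1/(1+e^2.41) = 0.0824
σ(1.77) = 1/(1+e^-1.77) = 0.8545
σ(-0.97) = 1/(1+e^0.97) = 0.2749
result = [0.0824, 0.8545, 0.2749]

[0.0824, 0.8545, 0.2749]


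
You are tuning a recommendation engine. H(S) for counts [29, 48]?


Probabilities: [29/77, 48/77] ≈ [0.3766, 0.6234]
H = -((29/77)·log₂(29/77) + (48/77)·log₂(48/77))
  = 0.9556 bits

0.9556 bits


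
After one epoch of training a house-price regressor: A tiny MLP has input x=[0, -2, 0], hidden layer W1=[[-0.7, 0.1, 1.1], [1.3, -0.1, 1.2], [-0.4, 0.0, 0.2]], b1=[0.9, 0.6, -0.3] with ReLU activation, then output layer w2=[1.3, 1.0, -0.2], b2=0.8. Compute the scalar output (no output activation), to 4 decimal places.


z1[0] = (-0.7)·(0) + (0.1)·(-2) + (1.1)·(0) + 0.9 = 0.7
z1[1] = (1.3)·(0) + (-0.1)·(-2) + (1.2)·(0) + 0.6 = 0.8
z1[2] = (-0.4)·(0) + (0.0)·(-2) + (0.2)·(0) - 0.3 = -0.3
h = ReLU(z1) = [0.7, 0.8, 0.0]
output = (1.3)·(0.7) + (1.0)·(0.8) + (-0.2)·(0.0) + 0.8 = 2.51

2.51


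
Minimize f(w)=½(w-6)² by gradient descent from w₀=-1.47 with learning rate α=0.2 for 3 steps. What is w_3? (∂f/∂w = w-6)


step 1: grad = -1.47-6 = -7.47; w = -1.47 - 0.2·(-7.47) = 0.024
step 2: grad = 0.024-6 = -5.976; w = 0.024 - 0.2·(-5.976) = 1.2192
step 3: grad = 1.2192-6 = -4.7808; w = 1.2192 - 0.2·(-4.7808) = 2.17536

2.17536


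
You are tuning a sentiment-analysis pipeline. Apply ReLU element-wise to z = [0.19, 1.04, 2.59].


ReLU(0.19) = max(0, 0.19) = 0.19
ReLU(1.04) = max(0, 1.04) = 1.04
ReLU(2.59) = max(0, 2.59) = 2.59
result = [0.19, 1.04, 2.59]

[0.19, 1.04, 2.59]


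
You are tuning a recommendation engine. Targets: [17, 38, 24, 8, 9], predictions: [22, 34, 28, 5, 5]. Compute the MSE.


Squared errors: (17-22)²=25, (38-34)²=16, (24-28)²=16, (8-5)²=9, (9-5)²=16
Sum = 82
MSE = 82/5 = 82/5

82/5


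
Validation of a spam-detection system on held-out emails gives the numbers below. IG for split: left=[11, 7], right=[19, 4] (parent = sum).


Parent = [30, 11], H_parent = 0.839
H_left = 0.9641 (n=18), H_right = 0.6666 (n=23)
H_children = (18/41)·0.9641 + (23/41)·0.6666 = 0.7972
IG = 0.839 - 0.7972 = 0.0418

0.0418


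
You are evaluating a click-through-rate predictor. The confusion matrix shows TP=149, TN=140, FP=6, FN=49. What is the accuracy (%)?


Accuracy = (TP+TN)/(TP+TN+FP+FN)
= (149+140)/(344)
= 289/344 = 84.01%

84.01%


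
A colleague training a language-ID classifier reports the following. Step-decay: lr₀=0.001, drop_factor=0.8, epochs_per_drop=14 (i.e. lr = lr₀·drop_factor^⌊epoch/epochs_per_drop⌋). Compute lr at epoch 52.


n_drops = ⌊52/14⌋ = 3
lr = 0.001·0.8^3 = 0.001·0.512 = 0.000512

0.000512


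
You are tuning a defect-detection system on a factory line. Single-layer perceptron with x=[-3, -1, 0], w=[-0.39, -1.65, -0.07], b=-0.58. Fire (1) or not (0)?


z = (-3)·(-0.39) + (-1)·(-1.65) + (0)·(-0.07) - 0.58
  = 2.24
step(z) = 1 (z≥0)

1


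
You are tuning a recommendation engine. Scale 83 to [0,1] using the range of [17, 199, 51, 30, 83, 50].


min=17, max=199
(83-17)/(199-17) = 66/182 = 0.3626

0.3626


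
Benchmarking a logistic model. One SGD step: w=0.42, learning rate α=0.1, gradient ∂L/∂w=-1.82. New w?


w_new = w - α·∇
= 0.42 - 0.1·-1.82
= 0.42 + 0.182
= 0.602

0.602


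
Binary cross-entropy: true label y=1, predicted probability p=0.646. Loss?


BCE = -[y·ln(p) + (1-y)·ln(1-p)]
= -1·ln(0.646) - 0
= -ln(0.646) = 0.437

0.437


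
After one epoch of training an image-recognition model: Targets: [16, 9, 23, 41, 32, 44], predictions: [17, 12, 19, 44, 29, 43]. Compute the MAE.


Absolute errors: |16-17|=1, |9-12|=3, |23-19|=4, |41-44|=3, |32-29|=3, |44-43|=1
Sum = 15
MAE = 15/6 = 5/2

5/2


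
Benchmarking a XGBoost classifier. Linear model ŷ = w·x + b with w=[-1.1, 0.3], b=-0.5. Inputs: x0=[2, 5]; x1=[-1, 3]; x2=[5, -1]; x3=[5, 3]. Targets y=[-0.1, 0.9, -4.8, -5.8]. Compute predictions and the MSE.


ŷ0 = (-1.1)·(2) + (0.3)·(5) - 0.5 = -1.2
ŷ1 = (-1.1)·(-1) + (0.3)·(3) - 0.5 = 1.5
ŷ2 = (-1.1)·(5) + (0.3)·(-1) - 0.5 = -6.3
ŷ3 = (-1.1)·(5) + (0.3)·(3) - 0.5 = -5.1
errors² = [1.21, 0.36, 2.25, 0.49]
MSE = 4.3100/4 = 1.0775

1.0775


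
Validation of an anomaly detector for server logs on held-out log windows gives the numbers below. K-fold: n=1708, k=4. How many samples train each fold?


Fold size = 1708/4 = 427
Training per fold = 1708 - 427 = 1281

1281


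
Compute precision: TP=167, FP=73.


Precision = TP/(TP+FP)
= 167/(167+73)
= 167/240 = 69.58%

69.58%


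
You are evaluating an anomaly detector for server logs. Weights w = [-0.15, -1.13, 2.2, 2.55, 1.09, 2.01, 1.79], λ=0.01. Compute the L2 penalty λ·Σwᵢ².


‖w‖₂² = (-0.15)² + (-1.13)² + (2.2)² + (2.55)² + (1.09)² + (2.01)² + (1.79)²
     = 0.0225 + 1.2769 + 4.84 + 6.5025 + 1.1881 + 4.0401 + 3.2041
     = 21.0742
λ·‖w‖₂² = 0.01·21.0742 = 0.210742

0.210742


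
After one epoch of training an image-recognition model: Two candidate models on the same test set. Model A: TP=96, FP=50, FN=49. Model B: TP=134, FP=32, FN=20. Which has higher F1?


Model A: P=96/146=0.6575, R=96/145=0.6621, F1=2PR/(P+R)=2TP/(2TP+FP+FN)=192/291=0.6598
Model B: P=134/166=0.8072, R=134/154=0.8701, F1=2PR/(P+R)=2TP/(2TP+FP+FN)=268/320=0.8375
0.6598 < 0.8375 → Model B

Model B


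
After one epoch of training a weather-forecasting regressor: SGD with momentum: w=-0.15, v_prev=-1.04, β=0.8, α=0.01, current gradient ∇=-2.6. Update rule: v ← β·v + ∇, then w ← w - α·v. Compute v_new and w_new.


v_new = 0.8·-1.04 - 2.6 = -0.832 - 2.6 = -3.432
w_new = -0.15 - 0.01·-3.432 = -0.15 + 0.03432 = -0.11568

v_new=-3.432, w_new=-0.11568


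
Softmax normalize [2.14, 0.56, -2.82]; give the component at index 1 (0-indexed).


Exponentials: e^2.14=8.4994, e^0.56=1.7507, e^-2.82=0.0596
Sum = 10.3097
Softmax = [0.8244, 0.1698, 0.0058]
p[1] = 1.7507/10.3097 = 0.1698

0.1698


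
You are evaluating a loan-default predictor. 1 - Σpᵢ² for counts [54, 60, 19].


Probabilities: [54/133, 60/133, 19/133] ≈ [0.406, 0.4511, 0.1429]
Σpᵢ² = (2916 + 3600 + 361)/133² = 6877/17689
Gini = 1 - Σpᵢ² = 1 - 6877/17689 = 0.6112

0.6112


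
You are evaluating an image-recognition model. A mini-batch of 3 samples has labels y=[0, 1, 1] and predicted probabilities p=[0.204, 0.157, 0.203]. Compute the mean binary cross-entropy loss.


L[0] = -ln(1-0.204) = -ln(0.796) = 0.2282
L[1] = -ln(0.157) = 1.8515
L[2] = -ln(0.203) = 1.5945
mean = (0.2282 + 1.8515 + 1.5945)/3 = 1.2247

1.2247


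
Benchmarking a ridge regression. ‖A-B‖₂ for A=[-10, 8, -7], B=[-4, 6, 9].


d = √((-10+ 4)² + (8-6)² + (-7-9)²)
  = √(36 + 4 + 256)
  = √296 = 17.2047

17.2047


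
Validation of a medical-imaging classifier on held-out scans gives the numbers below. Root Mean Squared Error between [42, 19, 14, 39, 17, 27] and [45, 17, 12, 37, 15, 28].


MSE = 26/6 = 4.3333
RMSE = √(26/6) = 2.0817

2.0817


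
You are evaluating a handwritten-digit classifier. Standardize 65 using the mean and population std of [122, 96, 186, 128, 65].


μ = 119.4, σ = 40.058
z = (65 - 119.4)/40.058 = -1.358

-1.358


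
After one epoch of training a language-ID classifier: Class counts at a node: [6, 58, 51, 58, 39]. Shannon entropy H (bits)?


Probabilities: [6/212, 58/212, 51/212, 58/212, 39/212] ≈ [0.0283, 0.2736, 0.2406, 0.2736, 0.184]
H = -((6/212)·log₂(6/212) + (58/212)·log₂(58/212) + (51/212)·log₂(51/212) + (58/212)·log₂(58/212) + (39/212)·log₂(39/212))
  = 2.1125 bits

2.1125 bits


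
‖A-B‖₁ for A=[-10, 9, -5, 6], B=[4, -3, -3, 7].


d = |-10-4| + |9+ 3| + |-5+ 3| + |6-7|
  = 14 + 12 + 2 + 1
  = 29

29


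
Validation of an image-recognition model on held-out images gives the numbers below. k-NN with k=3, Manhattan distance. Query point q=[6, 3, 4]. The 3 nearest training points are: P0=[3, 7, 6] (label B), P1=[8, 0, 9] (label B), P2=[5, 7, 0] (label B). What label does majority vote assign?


d(q,P0) = 9  (label B)
d(q,P1) = 10  (label B)
d(q,P2) = 9  (label B)
Votes: A=0, B=3
Majority → B

B


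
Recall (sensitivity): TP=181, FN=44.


Recall = TP/(TP+FN)
= 181/(181+44)
= 181/225 = 80.44%

80.44%


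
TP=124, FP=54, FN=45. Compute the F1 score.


Precision = 124/178 = 0.6966
Recall = 124/169 = 0.7337
F1 = 2·P·R/(P+R) = 2·TP/(2·TP+FP+FN) = 248/(248+54+45) = 248/347 = 0.7147

0.7147


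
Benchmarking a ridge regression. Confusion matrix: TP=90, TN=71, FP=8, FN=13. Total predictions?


Total = TP + TN + FP + FN
= 90 + 71 + 8 + 13
= 182
(Predicted positive: 98, predicted negative: 84)

182


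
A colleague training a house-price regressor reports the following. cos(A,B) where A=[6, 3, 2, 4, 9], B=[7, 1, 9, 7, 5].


A·B = 6·7 + 3·1 + 2·9 + 4·7 + 9·5 = 136
‖A‖ = √146 = 12.083, ‖B‖ = √205 = 14.3178
cos = 136/(√146·√205) = 136/√29930 = 0.7861

0.7861


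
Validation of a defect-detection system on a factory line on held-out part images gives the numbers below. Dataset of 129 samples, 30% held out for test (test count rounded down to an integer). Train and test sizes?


Test = ⌊129·30/100⌋ = 38
Train = 129 - 38 = 91

Train: 91, Test: 38


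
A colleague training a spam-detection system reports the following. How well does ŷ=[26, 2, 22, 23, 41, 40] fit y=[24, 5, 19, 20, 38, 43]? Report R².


ȳ = 24.8333
SS_res = Σ(y-ŷ)² = 49
SS_tot = Σ(y-ȳ)² = 954.83
R² = 1 - SS_res/SS_tot = 1 - 0.0513 = 0.9487

0.9487


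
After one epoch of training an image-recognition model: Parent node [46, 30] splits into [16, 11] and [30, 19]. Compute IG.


Parent = [46, 30], H_parent = 0.9678
H_left = 0.9751 (n=27), H_right = 0.9633 (n=49)
H_children = (27/76)·0.9751 + (49/76)·0.9633 = 0.9675
IG = 0.9678 - 0.9675 = 0.0003

0.0003


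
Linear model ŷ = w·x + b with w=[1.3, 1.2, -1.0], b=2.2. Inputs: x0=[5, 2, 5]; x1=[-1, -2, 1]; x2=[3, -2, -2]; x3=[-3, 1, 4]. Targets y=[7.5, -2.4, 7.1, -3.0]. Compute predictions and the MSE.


ŷ0 = (1.3)·(5) + (1.2)·(2) + (-1.0)·(5) + 2.2 = 6.1
ŷ1 = (1.3)·(-1) + (1.2)·(-2) + (-1.0)·(1) + 2.2 = -2.5
ŷ2 = (1.3)·(3) + (1.2)·(-2) + (-1.0)·(-2) + 2.2 = 5.7
ŷ3 = (1.3)·(-3) + (1.2)·(1) + (-1.0)·(4) + 2.2 = -4.5
errors² = [1.96, 0.01, 1.96, 2.25]
MSE = 6.1800/4 = 1.545

1.545


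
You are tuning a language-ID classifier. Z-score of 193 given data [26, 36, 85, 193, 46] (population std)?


μ = 77.2, σ = 61.2581
z = (193 - 77.2)/61.2581 = 1.8904

1.8904


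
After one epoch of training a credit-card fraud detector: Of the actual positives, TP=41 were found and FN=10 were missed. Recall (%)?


Recall = TP/(TP+FN)
= 41/(41+10)
= 41/51 = 80.39%

80.39%


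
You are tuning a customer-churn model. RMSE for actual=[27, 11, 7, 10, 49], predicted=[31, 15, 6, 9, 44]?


MSE = 59/5 = 11.8
RMSE = √(59/5) = 3.4351

3.4351


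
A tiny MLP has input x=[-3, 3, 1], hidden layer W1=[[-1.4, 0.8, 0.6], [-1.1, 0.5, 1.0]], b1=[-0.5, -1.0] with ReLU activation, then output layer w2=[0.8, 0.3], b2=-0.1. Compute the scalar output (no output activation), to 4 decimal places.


z1[0] = (-1.4)·(-3) + (0.8)·(3) + (0.6)·(1) - 0.5 = 6.7
z1[1] = (-1.1)·(-3) + (0.5)·(3) + (1.0)·(1) - 1.0 = 4.8
h = ReLU(z1) = [6.7, 4.8]
output = (0.8)·(6.7) + (0.3)·(4.8) - 0.1 = 6.7

6.7


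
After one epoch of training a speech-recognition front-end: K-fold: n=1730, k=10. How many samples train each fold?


Fold size = 1730/10 = 173
Training per fold = 1730 - 173 = 1557

1557


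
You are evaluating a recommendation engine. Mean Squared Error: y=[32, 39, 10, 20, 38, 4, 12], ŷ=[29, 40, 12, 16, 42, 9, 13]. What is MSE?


Squared errors: (32-29)²=9, (39-40)²=1, (10-12)²=4, (20-16)²=16, (38-42)²=16, (4-9)²=25, (12-13)²=1
Sum = 72
MSE = 72/7 = 72/7

72/7


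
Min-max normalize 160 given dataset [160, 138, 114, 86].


min=86, max=160
(160-86)/(160-86) = 74/74 = 1.0

1.0


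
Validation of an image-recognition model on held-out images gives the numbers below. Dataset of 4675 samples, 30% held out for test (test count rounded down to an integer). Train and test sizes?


Test = ⌊4675·30/100⌋ = 1402
Train = 4675 - 1402 = 3273

Train: 3273, Test: 1402


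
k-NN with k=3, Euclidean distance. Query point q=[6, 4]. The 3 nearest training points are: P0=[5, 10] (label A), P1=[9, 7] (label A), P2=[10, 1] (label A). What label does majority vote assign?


d(q,P0) = 6.0828  (label A)
d(q,P1) = 4.2426  (label A)
d(q,P2) = 5.0  (label A)
Votes: A=3, B=0
Majority → A

A


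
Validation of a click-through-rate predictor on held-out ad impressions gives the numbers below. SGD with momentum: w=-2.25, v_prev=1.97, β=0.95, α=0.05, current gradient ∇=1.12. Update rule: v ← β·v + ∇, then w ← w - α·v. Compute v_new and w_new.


v_new = 0.95·1.97 + 1.12 = 1.8715 + 1.12 = 2.9915
w_new = -2.25 - 0.05·2.9915 = -2.25 - 0.149575 = -2.399575

v_new=2.9915, w_new=-2.399575


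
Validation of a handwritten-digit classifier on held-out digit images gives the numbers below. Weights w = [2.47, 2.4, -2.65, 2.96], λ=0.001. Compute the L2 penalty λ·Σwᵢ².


‖w‖₂² = (2.47)² + (2.4)² + (-2.65)² + (2.96)²
     = 6.1009 + 5.76 + 7.0225 + 8.7616
     = 27.645
λ·‖w‖₂² = 0.001·27.645 = 0.027645

0.027645


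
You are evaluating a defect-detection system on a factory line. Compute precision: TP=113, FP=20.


Precision = TP/(TP+FP)
= 113/(113+20)
= 113/133 = 84.96%

84.96%


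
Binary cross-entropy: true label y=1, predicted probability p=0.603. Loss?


BCE = -[y·ln(p) + (1-y)·ln(1-p)]
= -1·ln(0.603) - 0
= -ln(0.603) = 0.5058

0.5058


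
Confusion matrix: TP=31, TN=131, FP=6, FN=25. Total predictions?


Total = TP + TN + FP + FN
= 31 + 131 + 6 + 25
= 193
(Predicted positive: 37, predicted negative: 156)

193


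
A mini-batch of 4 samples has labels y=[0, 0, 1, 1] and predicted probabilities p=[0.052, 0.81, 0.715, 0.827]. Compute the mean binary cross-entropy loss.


L[0] = -ln(1-0.052) = -ln(0.948) = 0.0534
L[1] = -ln(1-0.81) = -ln(0.19) = 1.6607
L[2] = -ln(0.715) = 0.3355
L[3] = -ln(0.827) = 0.19
mean = (0.0534 + 1.6607 + 0.3355 + 0.19)/4 = 0.5599

0.5599


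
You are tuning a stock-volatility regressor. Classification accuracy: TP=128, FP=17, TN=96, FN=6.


Accuracy = (TP+TN)/(TP+TN+FP+FN)
= (128+96)/(247)
= 224/247 = 90.69%

90.69%


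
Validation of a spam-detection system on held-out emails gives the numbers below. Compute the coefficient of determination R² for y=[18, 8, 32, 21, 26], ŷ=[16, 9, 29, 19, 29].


ȳ = 21
SS_res = Σ(y-ŷ)² = 27
SS_tot = Σ(y-ȳ)² = 324
R² = 1 - SS_res/SS_tot = 1 - 0.0833 = 0.9167

0.9167


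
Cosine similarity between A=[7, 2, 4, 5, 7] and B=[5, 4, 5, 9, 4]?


A·B = 7·5 + 2·4 + 4·5 + 5·9 + 7·4 = 136
‖A‖ = √143 = 11.9583, ‖B‖ = √163 = 12.7671
cos = 136/(√143·√163) = 136/√23309 = 0.8908

0.8908


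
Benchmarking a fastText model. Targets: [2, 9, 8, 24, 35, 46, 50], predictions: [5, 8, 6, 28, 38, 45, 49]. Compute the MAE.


Absolute errors: |2-5|=3, |9-8|=1, |8-6|=2, |24-28|=4, |35-38|=3, |46-45|=1, |50-49|=1
Sum = 15
MAE = 15/7 = 15/7

15/7


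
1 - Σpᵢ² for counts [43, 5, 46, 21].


Probabilities: [43/115, 5/115, 46/115, 21/115] ≈ [0.3739, 0.0435, 0.4, 0.1826]
Σpᵢ² = (1849 + 25 + 2116 + 441)/115² = 4431/13225
Gini = 1 - Σpᵢ² = 1 - 4431/13225 = 0.665

0.665


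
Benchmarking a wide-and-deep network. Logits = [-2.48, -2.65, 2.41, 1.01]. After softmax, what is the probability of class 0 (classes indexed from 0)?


Exponentials: e^-2.48=0.0837, e^-2.65=0.0707, e^2.41=11.134, e^1.01=2.7456
Sum = 14.034
Softmax = [0.006, 0.005, 0.7934, 0.1956]
p[0] = 0.0837/14.034 = 0.006

0.006


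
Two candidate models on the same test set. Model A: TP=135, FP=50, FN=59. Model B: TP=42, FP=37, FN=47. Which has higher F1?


Model A: P=135/185=0.7297, R=135/194=0.6959, F1=2PR/(P+R)=2TP/(2TP+FP+FN)=270/379=0.7124
Model B: P=42/79=0.5316, R=42/89=0.4719, F1=2PR/(P+R)=2TP/(2TP+FP+FN)=84/168=0.5
0.7124 > 0.5 → Model A

Model A


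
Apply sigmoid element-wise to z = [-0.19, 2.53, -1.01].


σ(-0.19) = 1/(1+e^0.19) = 0.4526
σ(2.53) = 1/(1+e^-2.53) = 0.9262
σ(-1.01) = 1/(1+e^1.01) = 0.267
result = [0.4526, 0.9262, 0.267]

[0.4526, 0.9262, 0.267]


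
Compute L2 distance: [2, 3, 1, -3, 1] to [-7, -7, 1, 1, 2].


d = √((2+ 7)² + (3+ 7)² + (1-1)² + (-3-1)² + (1-2)²)
  = √(81 + 100 + 0 + 16 + 1)
  = √198 = 14.0712

14.0712


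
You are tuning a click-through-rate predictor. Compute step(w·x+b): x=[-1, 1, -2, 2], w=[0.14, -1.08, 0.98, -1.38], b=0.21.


z = (-1)·(0.14) + (1)·(-1.08) + (-2)·(0.98) + (2)·(-1.38) + 0.21
  = -5.73
step(z) = 0 (z<0)

0


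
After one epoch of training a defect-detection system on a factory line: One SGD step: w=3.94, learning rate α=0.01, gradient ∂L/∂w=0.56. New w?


w_new = w - α·∇
= 3.94 - 0.01·0.56
= 3.94 - 0.0056
= 3.9344

3.9344


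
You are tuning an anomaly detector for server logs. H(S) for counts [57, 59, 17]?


Probabilities: [57/133, 59/133, 17/133] ≈ [0.4286, 0.4436, 0.1278]
H = -((57/133)·log₂(57/133) + (59/133)·log₂(59/133) + (17/133)·log₂(17/133))
  = 1.4234 bits

1.4234 bits


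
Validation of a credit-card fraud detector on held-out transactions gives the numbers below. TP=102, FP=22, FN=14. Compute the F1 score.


Precision = 102/124 = 0.8226
Recall = 102/116 = 0.8793
F1 = 2·P·R/(P+R) = 2·TP/(2·TP+FP+FN) = 204/(204+22+14) = 204/240 = 0.85

0.85


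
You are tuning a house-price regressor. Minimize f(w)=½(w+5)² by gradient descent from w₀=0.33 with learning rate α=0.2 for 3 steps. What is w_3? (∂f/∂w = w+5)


step 1: grad = 0.33+5 = 5.33; w = 0.33 - 0.2·(5.33) = -0.736
step 2: grad = -0.736+5 = 4.264; w = -0.736 - 0.2·(4.264) = -1.5888
step 3: grad = -1.5888+5 = 3.4112; w = -1.5888 - 0.2·(3.4112) = -2.27104

-2.27104


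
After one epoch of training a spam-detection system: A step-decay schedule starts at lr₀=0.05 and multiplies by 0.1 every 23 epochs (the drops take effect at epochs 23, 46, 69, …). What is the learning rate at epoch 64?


n_drops = ⌊64/23⌋ = 2
lr = 0.05·0.1^2 = 0.05·0.01 = 0.0005

0.0005


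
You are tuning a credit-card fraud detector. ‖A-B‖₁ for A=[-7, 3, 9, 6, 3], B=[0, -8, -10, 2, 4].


d = |-7-0| + |3+ 8| + |9+ 10| + |6-2| + |3-4|
  = 7 + 11 + 19 + 4 + 1
  = 42

42


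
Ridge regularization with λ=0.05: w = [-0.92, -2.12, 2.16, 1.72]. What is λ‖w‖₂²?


‖w‖₂² = (-0.92)² + (-2.12)² + (2.16)² + (1.72)²
     = 0.8464 + 4.4944 + 4.6656 + 2.9584
     = 12.9648
λ·‖w‖₂² = 0.05·12.9648 = 0.64824

0.64824


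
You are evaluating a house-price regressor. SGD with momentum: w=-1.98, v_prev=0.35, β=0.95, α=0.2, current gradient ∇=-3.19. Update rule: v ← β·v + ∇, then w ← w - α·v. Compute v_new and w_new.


v_new = 0.95·0.35 - 3.19 = 0.3325 - 3.19 = -2.8575
w_new = -1.98 - 0.2·-2.8575 = -1.98 + 0.5715 = -1.4085

v_new=-2.8575, w_new=-1.4085


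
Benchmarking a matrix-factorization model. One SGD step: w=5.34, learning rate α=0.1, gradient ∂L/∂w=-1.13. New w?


w_new = w - α·∇
= 5.34 - 0.1·-1.13
= 5.34 + 0.113
= 5.453

5.453


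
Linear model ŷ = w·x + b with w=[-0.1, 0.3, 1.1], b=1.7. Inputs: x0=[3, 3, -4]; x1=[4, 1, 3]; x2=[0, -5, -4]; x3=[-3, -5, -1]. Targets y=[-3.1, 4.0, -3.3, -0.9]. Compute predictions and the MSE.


ŷ0 = (-0.1)·(3) + (0.3)·(3) + (1.1)·(-4) + 1.7 = -2.1
ŷ1 = (-0.1)·(4) + (0.3)·(1) + (1.1)·(3) + 1.7 = 4.9
ŷ2 = (-0.1)·(0) + (0.3)·(-5) + (1.1)·(-4) + 1.7 = -4.2
ŷ3 = (-0.1)·(-3) + (0.3)·(-5) + (1.1)·(-1) + 1.7 = -0.6
errors² = [1.0, 0.81, 0.81, 0.09]
MSE = 2.7100/4 = 0.6775

0.6775


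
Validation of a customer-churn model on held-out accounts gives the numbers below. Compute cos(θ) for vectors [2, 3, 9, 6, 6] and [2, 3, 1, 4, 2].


A·B = 2·2 + 3·3 + 9·1 + 6·4 + 6·2 = 58
‖A‖ = √166 = 12.8841, ‖B‖ = √34 = 5.831
cos = 58/(√166·√34) = 58/√5644 = 0.772

0.772


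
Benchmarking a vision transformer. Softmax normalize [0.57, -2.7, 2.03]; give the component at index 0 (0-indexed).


Exponentials: e^0.57=1.7683, e^-2.7=0.0672, e^2.03=7.6141
Sum = 9.4496
Softmax = [0.1871, 0.0071, 0.8058]
p[0] = 1.7683/9.4496 = 0.1871

0.1871


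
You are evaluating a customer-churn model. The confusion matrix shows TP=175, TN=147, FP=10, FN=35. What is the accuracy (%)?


Accuracy = (TP+TN)/(TP+TN+FP+FN)
= (175+147)/(367)
= 322/367 = 87.74%

87.74%


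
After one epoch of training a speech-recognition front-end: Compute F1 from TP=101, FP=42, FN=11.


Precision = 101/143 = 0.7063
Recall = 101/112 = 0.9018
F1 = 2·P·R/(P+R) = 2·TP/(2·TP+FP+FN) = 202/(202+42+11) = 202/255 = 0.7922

0.7922


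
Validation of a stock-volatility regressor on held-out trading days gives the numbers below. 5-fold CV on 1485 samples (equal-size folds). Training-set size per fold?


Fold size = 1485/5 = 297
Training per fold = 1485 - 297 = 1188

1188


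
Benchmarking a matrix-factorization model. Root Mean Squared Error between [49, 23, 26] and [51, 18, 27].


MSE = 30/3 = 10
RMSE = √(30/3) = 3.1623

3.1623


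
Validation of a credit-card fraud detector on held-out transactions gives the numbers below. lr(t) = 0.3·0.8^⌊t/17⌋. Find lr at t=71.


n_drops = ⌊71/17⌋ = 4
lr = 0.3·0.8^4 = 0.3·0.4096 = 0.12288

0.12288


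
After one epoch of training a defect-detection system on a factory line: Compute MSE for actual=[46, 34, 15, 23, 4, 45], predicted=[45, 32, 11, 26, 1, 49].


Squared errors: (46-45)²=1, (34-32)²=4, (15-11)²=16, (23-26)²=9, (4-1)²=9, (45-49)²=16
Sum = 55
MSE = 55/6 = 55/6

55/6


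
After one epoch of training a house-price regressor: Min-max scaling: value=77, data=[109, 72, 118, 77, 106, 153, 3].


min=3, max=153
(77-3)/(153-3) = 74/150 = 0.4933

0.4933


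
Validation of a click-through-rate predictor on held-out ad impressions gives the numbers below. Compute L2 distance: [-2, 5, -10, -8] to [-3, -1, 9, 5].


d = √((-2+ 3)² + (5+ 1)² + (-10-9)² + (-8-5)²)
  = √(1 + 36 + 361 + 169)
  = √567 = 23.8118

23.8118


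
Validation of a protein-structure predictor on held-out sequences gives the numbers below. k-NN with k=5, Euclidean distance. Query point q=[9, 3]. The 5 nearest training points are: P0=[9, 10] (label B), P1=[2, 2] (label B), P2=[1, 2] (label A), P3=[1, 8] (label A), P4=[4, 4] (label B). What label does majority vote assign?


d(q,P0) = 7.0  (label B)
d(q,P1) = 7.0711  (label B)
d(q,P2) = 8.0623  (label A)
d(q,P3) = 9.434  (label A)
d(q,P4) = 5.099  (label B)
Votes: A=2, B=3
Majority → B

B


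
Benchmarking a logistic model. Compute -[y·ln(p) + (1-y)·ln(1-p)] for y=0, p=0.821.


BCE = -[y·ln(p) + (1-y)·ln(1-p)]
= -0 - 1·ln(1-0.821)
= -ln(0.179) = 1.7204

1.7204
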